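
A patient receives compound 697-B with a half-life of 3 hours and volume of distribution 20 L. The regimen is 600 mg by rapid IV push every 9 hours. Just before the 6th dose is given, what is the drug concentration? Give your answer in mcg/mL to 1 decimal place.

f = (1/2)^(τ/t½) = (1/2)^(9/3) ≈ 0.1250.
C₀ = D/Vd = 600/20 ≈ 30.000 mcg/mL.
Before the 6th dose, 5 doses have been given. Superposition: Cmin = C₀·(f + f² + … + f^5).
≈ 30.000 × (0.1250 + 0.0156 + 0.0020 + 0.0002 + 0.0000) ≈ 30.000 × 0.1428 ≈ 4.284 mcg/mL.

4.3 mcg/mL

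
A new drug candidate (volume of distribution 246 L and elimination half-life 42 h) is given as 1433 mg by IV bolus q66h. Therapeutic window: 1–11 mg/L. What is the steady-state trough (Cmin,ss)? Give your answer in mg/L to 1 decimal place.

3.0 mg/L

τ/t½ = 66/42 ≈ 1.5714, so fraction remaining f = (1/2)^(66/42) ≈ 0.3365.
Each bolus raises the concentration by D/Vd = 1433/246 ≈ 5.825 mg/L.
Steady-state trough Cmin,ss = C₀·f/(1−f) ≈ 5.825 × 0.3365/0.6635 ≈ 2.954 mg/L.
Trough 3.0 mg/L vs MEC 1 mg/L: adequate.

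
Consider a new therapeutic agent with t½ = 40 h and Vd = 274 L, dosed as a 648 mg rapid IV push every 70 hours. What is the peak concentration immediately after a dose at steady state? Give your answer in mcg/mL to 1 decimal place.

3.4 mcg/mL

τ/t½ = 70/40 ≈ 1.75, so fraction remaining f = (1/2)^(70/40) ≈ 0.2973.
At steady state, accumulation factor R = 1/(1 − e^(−kτ)) ≈ 1.4231.
Single-dose peak C₀ = D/Vd = 648/274 ≈ 2.365 mcg/mL.
Cmax,ss = C₀/(1 − f) ≈ 2.365/0.7027 ≈ 3.366 mcg/mL.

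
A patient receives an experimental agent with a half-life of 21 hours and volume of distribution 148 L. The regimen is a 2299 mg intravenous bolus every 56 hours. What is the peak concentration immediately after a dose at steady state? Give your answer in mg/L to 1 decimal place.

18.4 mg/L

k = ln2/t½ = ln2/21 ≈ 0.033007 h⁻¹; fraction remaining f = e^(−kτ) = e^(−0.033007×56) ≈ 0.1575.
Accumulation ratio R = 1/(1 − f) ≈ 1/0.8425 ≈ 1.1869.
Each bolus raises the concentration by D/Vd = 2299/148 ≈ 15.534 mg/L.
Cmax,ss = C₀/(1 − f) ≈ 15.534/0.8425 ≈ 18.438 mg/L.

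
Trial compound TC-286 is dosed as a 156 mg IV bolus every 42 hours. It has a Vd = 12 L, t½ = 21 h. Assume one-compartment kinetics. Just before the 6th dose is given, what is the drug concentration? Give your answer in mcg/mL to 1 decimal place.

f = (1/2)^(τ/t½) = (1/2)^(42/21) ≈ 0.2500.
C₀ = D/Vd = 156/12 ≈ 13.000 mcg/mL.
Before the 6th dose, 5 doses have been given. Superposition: Cmin = C₀·(f + f² + … + f^5).
≈ 13.000 × (0.2500 + 0.0625 + 0.0156 + 0.0039 + 0.0010) ≈ 13.000 × 0.3330 ≈ 4.329 mcg/mL.

4.3 mcg/mL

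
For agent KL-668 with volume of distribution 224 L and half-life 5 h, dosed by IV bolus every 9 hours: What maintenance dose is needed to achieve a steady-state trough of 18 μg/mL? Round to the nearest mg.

10008 mg

τ/t½ = 9/5 ≈ 1.8, so f = (1/2)^(9/5) ≈ 0.287175.
Cmin,ss = (D/Vd)·f/(1−f), so D = Cmin,ss·Vd·(1−f)/f.
D = 18 × 224 × (1−f)/f ≈ 18 × 224 × 2.48220 ≈ 10008.23 mg.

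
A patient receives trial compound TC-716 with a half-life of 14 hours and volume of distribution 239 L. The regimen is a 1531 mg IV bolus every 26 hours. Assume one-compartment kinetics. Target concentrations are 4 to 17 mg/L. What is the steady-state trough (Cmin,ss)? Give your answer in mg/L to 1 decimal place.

2.4 mg/L

τ/t½ = 26/14 ≈ 1.8571, so fraction remaining f = (1/2)^(26/14) ≈ 0.2760.
Accumulation ratio R = 1/(1 − f) ≈ 1/0.7240 ≈ 1.3812.
Single-dose peak C₀ = D/Vd = 1531/239 ≈ 6.406 mg/L.
Steady-state peak Cmax,ss = C₀·R ≈ 6.406 × 1.3812 ≈ 8.848 mg/L.
One interval later, Cmin,ss = Cmax,ss·e^(−kτ) ≈ 8.848 × 0.2760 ≈ 2.442 mg/L.
Trough 2.4 mg/L vs MEC 4 mg/L: subtherapeutic.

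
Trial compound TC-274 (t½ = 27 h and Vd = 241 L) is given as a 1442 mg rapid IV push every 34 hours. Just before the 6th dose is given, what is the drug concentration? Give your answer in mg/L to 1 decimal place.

4.2 mg/L

f = (1/2)^(τ/t½) = (1/2)^(34/27) ≈ 0.4178.
C₀ = D/Vd = 1442/241 ≈ 5.983 mg/L.
Before the 6th dose, 5 doses have been given. Superposition: Cmin = C₀·(f + f² + … + f^5).
≈ 5.983 × (0.4178 + 0.1746 + 0.0729 + 0.0305 + 0.0127) ≈ 5.983 × 0.7085 ≈ 4.239 mg/L.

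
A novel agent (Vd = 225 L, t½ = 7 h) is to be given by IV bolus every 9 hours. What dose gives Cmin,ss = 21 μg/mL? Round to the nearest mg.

6795 mg

τ/t½ = 9/7 ≈ 1.2857, so f = (1/2)^(9/7) ≈ 0.410168.
Cmin,ss = (D/Vd)·f/(1−f), so D = Cmin,ss·Vd·(1−f)/f.
D = 21 × 225 × (1−f)/f ≈ 21 × 225 × 1.43803 ≈ 6794.69 mg.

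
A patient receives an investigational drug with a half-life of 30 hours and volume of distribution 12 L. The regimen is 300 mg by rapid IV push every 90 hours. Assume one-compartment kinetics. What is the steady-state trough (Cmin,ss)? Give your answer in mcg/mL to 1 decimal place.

The dosing interval is 3 half-lives, so f = 2^(−3) = 0.125.
At steady state, R = 1/(1 − 0.125) = 8/7.
Single-dose peak C₀ = D/Vd = 300/12 = 25 mcg/mL.
Steady-state peak Cmax,ss = C₀·R = 25 × 8/7 ≈ 28.571 mcg/mL.
Steady-state trough Cmin,ss = Cmax,ss·f ≈ 28.571 × 0.125 ≈ 3.571 mcg/mL.

3.6 mcg/mL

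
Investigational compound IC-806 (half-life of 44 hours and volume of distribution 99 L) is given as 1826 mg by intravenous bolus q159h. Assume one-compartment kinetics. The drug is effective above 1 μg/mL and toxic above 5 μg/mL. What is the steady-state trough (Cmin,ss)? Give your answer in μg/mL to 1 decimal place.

1.6 μg/mL

τ/t½ = 159/44 ≈ 3.6136, so fraction remaining f = (1/2)^(159/44) ≈ 0.0817.
At steady state, accumulation factor R = 1/(1 − e^(−kτ)) ≈ 1.0890.
Single-dose peak C₀ = D/Vd = 1826/99 ≈ 18.444 μg/mL.
Steady-state peak Cmax,ss = C₀·R ≈ 18.444 × 1.0890 ≈ 20.086 μg/mL.
Steady-state trough Cmin,ss = Cmax,ss·f ≈ 20.086 × 0.0817 ≈ 1.641 μg/mL.
Trough 1.6 μg/mL vs MEC 1 μg/mL: adequate.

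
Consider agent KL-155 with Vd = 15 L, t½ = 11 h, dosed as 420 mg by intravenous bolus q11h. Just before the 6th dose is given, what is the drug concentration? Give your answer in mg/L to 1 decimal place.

27.1 mg/L

f = (1/2)^(τ/t½) = (1/2)^(11/11) ≈ 0.5000.
C₀ = D/Vd = 420/15 ≈ 28.000 mg/L.
Before the 6th dose, 5 doses have been given. Superposition: Cmin = C₀·(f + f² + … + f^5).
≈ 28.000 × (0.5000 + 0.2500 + 0.1250 + 0.0625 + 0.0313) ≈ 28.000 × 0.9688 ≈ 27.126 mg/L.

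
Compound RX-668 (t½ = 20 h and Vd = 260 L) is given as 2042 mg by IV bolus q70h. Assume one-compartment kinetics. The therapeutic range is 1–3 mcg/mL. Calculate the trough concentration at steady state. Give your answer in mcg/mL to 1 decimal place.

0.8 mcg/mL

τ/t½ = 70/20 ≈ 3.5, so fraction remaining f = (1/2)^(70/20) ≈ 0.0884.
Each bolus raises the concentration by D/Vd = 2042/260 ≈ 7.854 mcg/mL.
Steady-state trough Cmin,ss = C₀·f/(1−f) ≈ 7.854 × 0.0884/0.9116 ≈ 0.762 mcg/mL.
Trough 0.8 mcg/mL vs MEC 1 mcg/mL: subtherapeutic.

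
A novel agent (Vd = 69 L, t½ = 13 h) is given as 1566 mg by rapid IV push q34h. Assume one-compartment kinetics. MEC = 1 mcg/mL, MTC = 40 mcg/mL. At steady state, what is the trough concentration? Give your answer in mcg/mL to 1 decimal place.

Over one 34-h interval, 34/13 ≈ 2.6154 half-lives elapse, leaving f ≈ 0.1632 of each dose.
Accumulation ratio R = 1/(1 − f) ≈ 1/0.8368 ≈ 1.1950.
Each bolus raises the concentration by D/Vd = 1566/69 ≈ 22.696 mcg/mL.
Steady-state peak Cmax,ss = C₀·R ≈ 22.696 × 1.1950 ≈ 27.122 mcg/mL.
One interval later, Cmin,ss = Cmax,ss·e^(−kτ) ≈ 27.122 × 0.1632 ≈ 4.426 mcg/mL.
Trough 4.4 mcg/mL vs MEC 1 mcg/mL: adequate.

4.4 mcg/mL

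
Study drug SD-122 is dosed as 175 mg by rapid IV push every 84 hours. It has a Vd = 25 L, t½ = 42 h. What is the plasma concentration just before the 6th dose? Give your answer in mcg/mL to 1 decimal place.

f = (1/2)^(τ/t½) = (1/2)^(84/42) ≈ 0.2500.
C₀ = D/Vd = 175/25 ≈ 7.000 mcg/mL.
Before the 6th dose, 5 doses have been given. Superposition: Cmin = C₀·(f + f² + … + f^5).
≈ 7.000 × (0.2500 + 0.0625 + 0.0156 + 0.0039 + 0.0010) ≈ 7.000 × 0.3330 ≈ 2.331 mcg/mL.

2.3 mcg/mL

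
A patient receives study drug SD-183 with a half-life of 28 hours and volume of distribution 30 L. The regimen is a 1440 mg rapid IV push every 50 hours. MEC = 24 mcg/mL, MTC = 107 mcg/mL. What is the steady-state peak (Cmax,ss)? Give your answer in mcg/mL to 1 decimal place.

67.6 mcg/mL

k = ln2/t½ = ln2/28 ≈ 0.024755 h⁻¹; fraction remaining f = e^(−kτ) = e^(−0.024755×50) ≈ 0.2900.
At steady state, accumulation factor R = 1/(1 − e^(−kτ)) ≈ 1.4085.
Each bolus raises the concentration by D/Vd = 1440/30 ≈ 48.000 mcg/mL.
Steady-state peak Cmax,ss = C₀·R ≈ 48.000 × 1.4085 ≈ 67.608 mcg/mL.
Peak 67.6 mcg/mL vs MTC 107 mcg/mL: below toxic threshold.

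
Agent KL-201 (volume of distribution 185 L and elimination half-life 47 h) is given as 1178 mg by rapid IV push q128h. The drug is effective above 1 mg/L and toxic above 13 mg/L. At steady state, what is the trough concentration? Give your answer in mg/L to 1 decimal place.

1.1 mg/L

Over one 128-h interval, 128/47 ≈ 2.7234 half-lives elapse, leaving f ≈ 0.1514 of each dose.
At steady state, accumulation factor R = 1/(1 − e^(−kτ)) ≈ 1.1784.
Each bolus raises the concentration by D/Vd = 1178/185 ≈ 6.368 mg/L.
Steady-state peak Cmax,ss = C₀·R ≈ 6.368 × 1.1784 ≈ 7.504 mg/L.
Steady-state trough Cmin,ss = Cmax,ss·f ≈ 7.504 × 0.1514 ≈ 1.136 mg/L.
Trough 1.1 mg/L vs MEC 1 mg/L: adequate.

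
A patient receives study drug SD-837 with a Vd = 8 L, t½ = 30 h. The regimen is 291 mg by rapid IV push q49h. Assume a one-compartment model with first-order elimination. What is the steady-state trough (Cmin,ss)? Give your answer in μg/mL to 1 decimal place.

Over one 49-h interval, 49/30 ≈ 1.6333 half-lives elapse, leaving f ≈ 0.3223 of each dose.
Single-dose peak C₀ = D/Vd = 291/8 ≈ 36.375 μg/mL.
Steady-state trough Cmin,ss = C₀·f/(1−f) ≈ 36.375 × 0.3223/0.6777 ≈ 17.299 μg/mL.

17.3 μg/mL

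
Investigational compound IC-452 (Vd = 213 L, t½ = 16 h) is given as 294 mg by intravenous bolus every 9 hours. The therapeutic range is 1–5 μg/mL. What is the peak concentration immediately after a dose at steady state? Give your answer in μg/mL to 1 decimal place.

4.3 μg/mL

k = ln2/t½ = ln2/16 ≈ 0.043322 h⁻¹; fraction remaining f = e^(−kτ) = e^(−0.043322×9) ≈ 0.6771.
At steady state, accumulation factor R = 1/(1 − e^(−kτ)) ≈ 3.0969.
Each bolus raises the concentration by D/Vd = 294/213 ≈ 1.380 μg/mL.
Steady-state peak Cmax,ss = C₀·R ≈ 1.380 × 3.0969 ≈ 4.274 μg/mL.
Peak 4.3 μg/mL vs MTC 5 μg/mL: below toxic threshold.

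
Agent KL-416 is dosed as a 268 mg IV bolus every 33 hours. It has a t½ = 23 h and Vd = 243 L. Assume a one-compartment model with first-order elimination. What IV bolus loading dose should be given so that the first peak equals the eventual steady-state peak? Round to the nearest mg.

425 mg

f = (1/2)^(33/23) ≈ 0.369903; accumulation ratio R = 1/(1−f) ≈ 1.58706.
Loading dose to hit Cmax,ss on first dose: D_load = D_maint·R ≈ 268 × 1.58706 ≈ 425.33 mg.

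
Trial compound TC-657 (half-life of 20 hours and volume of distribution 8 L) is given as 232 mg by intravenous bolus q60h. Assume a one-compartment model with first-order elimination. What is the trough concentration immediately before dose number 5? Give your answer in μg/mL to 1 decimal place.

f = (1/2)^(τ/t½) = (1/2)^(60/20) ≈ 0.1250.
C₀ = D/Vd = 232/8 ≈ 29.000 μg/mL.
Before the 5th dose, 4 doses have been given. Superposition: Cmin = C₀·(f + f² + … + f^4).
≈ 29.000 × (0.1250 + 0.0156 + 0.0020 + 0.0002) ≈ 29.000 × 0.1428 ≈ 4.141 μg/mL.

4.1 μg/mL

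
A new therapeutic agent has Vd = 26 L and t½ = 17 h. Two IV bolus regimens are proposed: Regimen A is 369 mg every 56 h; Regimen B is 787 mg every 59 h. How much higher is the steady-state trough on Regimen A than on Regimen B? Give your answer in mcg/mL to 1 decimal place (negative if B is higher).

Regimen A: f = (1/2)^(56/17) ≈ 0.1019; Cmin,ss = (369/26)·f/(1−f) ≈ 1.610 mcg/mL.
Regimen B: f = (1/2)^(59/17) ≈ 0.0902; Cmin,ss = (787/26)·f/(1−f) ≈ 3.001 mcg/mL.
Difference ≈ 1.610 − 3.001 ≈ -1.391 mcg/mL.

-1.4 mcg/mL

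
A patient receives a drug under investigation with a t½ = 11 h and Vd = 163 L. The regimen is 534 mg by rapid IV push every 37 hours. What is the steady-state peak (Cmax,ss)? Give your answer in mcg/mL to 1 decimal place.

3.6 mcg/mL

τ/t½ = 37/11 ≈ 3.3636, so fraction remaining f = (1/2)^(37/11) ≈ 0.0972.
At steady state, accumulation factor R = 1/(1 − e^(−kτ)) ≈ 1.1077.
Single-dose peak C₀ = D/Vd = 534/163 ≈ 3.276 mcg/mL.
Steady-state peak Cmax,ss = C₀·R ≈ 3.276 × 1.1077 ≈ 3.629 mcg/mL.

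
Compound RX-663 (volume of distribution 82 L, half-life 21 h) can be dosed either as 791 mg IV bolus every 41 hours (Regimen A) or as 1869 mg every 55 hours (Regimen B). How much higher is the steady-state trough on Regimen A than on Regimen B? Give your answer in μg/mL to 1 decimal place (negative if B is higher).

-1.1 μg/mL

Regimen A: f = (1/2)^(41/21) ≈ 0.2584; Cmin,ss = (791/82)·f/(1−f) ≈ 3.361 μg/mL.
Regimen B: f = (1/2)^(55/21) ≈ 0.1628; Cmin,ss = (1869/82)·f/(1−f) ≈ 4.432 μg/mL.
Difference ≈ 3.361 − 4.432 ≈ -1.071 μg/mL.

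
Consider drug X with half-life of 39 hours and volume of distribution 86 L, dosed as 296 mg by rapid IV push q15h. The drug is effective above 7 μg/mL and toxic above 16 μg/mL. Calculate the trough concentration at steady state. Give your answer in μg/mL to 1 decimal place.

k = ln2/t½ = ln2/39 ≈ 0.017773 h⁻¹; fraction remaining f = e^(−kτ) = e^(−0.017773×15) ≈ 0.7660.
Accumulation ratio R = 1/(1 − f) ≈ 1/0.2340 ≈ 4.2735.
Each bolus raises the concentration by D/Vd = 296/86 ≈ 3.442 μg/mL.
Steady-state peak Cmax,ss = C₀·R ≈ 3.442 × 4.2735 ≈ 14.709 μg/mL.
Steady-state trough Cmin,ss = Cmax,ss·f ≈ 14.709 × 0.7660 ≈ 11.267 μg/mL.
Trough 11.3 μg/mL vs MEC 7 μg/mL: adequate.

11.3 μg/mL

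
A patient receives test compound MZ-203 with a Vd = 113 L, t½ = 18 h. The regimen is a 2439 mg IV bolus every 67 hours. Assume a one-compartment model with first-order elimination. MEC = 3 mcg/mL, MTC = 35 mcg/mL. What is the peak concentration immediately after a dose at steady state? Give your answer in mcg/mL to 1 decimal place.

23.4 mcg/mL

k = ln2/t½ = ln2/18 ≈ 0.038508 h⁻¹; fraction remaining f = e^(−kτ) = e^(−0.038508×67) ≈ 0.0758.
At steady state, accumulation factor R = 1/(1 − e^(−kτ)) ≈ 1.0820.
Single-dose peak C₀ = D/Vd = 2439/113 ≈ 21.584 mcg/mL.
Cmax,ss = C₀/(1 − f) ≈ 21.584/0.9242 ≈ 23.354 mcg/mL.
Peak 23.4 mcg/mL vs MTC 35 mcg/mL: below toxic threshold.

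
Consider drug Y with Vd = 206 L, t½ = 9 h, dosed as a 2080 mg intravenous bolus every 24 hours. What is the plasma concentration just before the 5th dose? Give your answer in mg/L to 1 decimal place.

f = (1/2)^(τ/t½) = (1/2)^(24/9) ≈ 0.1575.
C₀ = D/Vd = 2080/206 ≈ 10.097 mg/L.
Before the 5th dose, 4 doses have been given. Superposition: Cmin = C₀·(f + f² + … + f^4).
≈ 10.097 × (0.1575 + 0.0248 + 0.0039 + 0.0006) ≈ 10.097 × 0.1868 ≈ 1.886 mg/L.

1.9 mg/L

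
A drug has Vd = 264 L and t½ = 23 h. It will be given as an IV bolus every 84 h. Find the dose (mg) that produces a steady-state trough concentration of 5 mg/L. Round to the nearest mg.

15275 mg

τ/t½ = 84/23 ≈ 3.6522, so f = (1/2)^(84/23) ≈ 0.079540.
Cmin,ss = (D/Vd)·f/(1−f), so D = Cmin,ss·Vd·(1−f)/f.
D = 5 × 264 × (1−f)/f ≈ 5 × 264 × 11.57229 ≈ 15275.42 mg.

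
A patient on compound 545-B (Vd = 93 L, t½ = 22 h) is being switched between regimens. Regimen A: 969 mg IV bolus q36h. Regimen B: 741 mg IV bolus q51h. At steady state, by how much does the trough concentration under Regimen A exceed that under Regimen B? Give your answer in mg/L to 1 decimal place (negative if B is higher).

Regimen A: f = (1/2)^(36/22) ≈ 0.3217; Cmin,ss = (969/93)·f/(1−f) ≈ 4.942 mg/L.
Regimen B: f = (1/2)^(51/22) ≈ 0.2005; Cmin,ss = (741/93)·f/(1−f) ≈ 1.998 mg/L.
Difference ≈ 4.942 − 1.998 ≈ 2.944 mg/L.

2.9 mg/L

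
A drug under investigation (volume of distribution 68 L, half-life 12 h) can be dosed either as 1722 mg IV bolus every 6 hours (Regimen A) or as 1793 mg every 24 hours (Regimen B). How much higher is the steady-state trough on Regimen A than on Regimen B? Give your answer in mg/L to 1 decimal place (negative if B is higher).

52.3 mg/L

Regimen A: f = (1/2)^(6/12) ≈ 0.7071; Cmin,ss = (1722/68)·f/(1−f) ≈ 61.134 mg/L.
Regimen B: f = (1/2)^(24/12) ≈ 0.2500; Cmin,ss = (1793/68)·f/(1−f) ≈ 8.789 mg/L.
Difference ≈ 61.134 − 8.789 ≈ 52.345 mg/L.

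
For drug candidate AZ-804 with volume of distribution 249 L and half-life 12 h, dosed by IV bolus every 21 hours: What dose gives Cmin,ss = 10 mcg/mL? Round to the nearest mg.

τ/t½ = 21/12 ≈ 1.75, so f = (1/2)^(21/12) ≈ 0.297302.
Cmin,ss = (D/Vd)·f/(1−f), so D = Cmin,ss·Vd·(1−f)/f.
D = 10 × 249 × (1−f)/f ≈ 10 × 249 × 2.36358 ≈ 5885.31 mg.

5885 mg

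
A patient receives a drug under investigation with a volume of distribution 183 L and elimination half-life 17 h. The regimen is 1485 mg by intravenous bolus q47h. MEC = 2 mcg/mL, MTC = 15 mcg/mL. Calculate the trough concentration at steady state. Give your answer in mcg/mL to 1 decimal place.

1.4 mcg/mL

Over one 47-h interval, 47/17 ≈ 2.7647 half-lives elapse, leaving f ≈ 0.1471 of each dose.
Single-dose peak C₀ = D/Vd = 1485/183 ≈ 8.115 mcg/mL.
Steady-state trough Cmin,ss = C₀·f/(1−f) ≈ 8.115 × 0.1471/0.8529 ≈ 1.400 mcg/mL.
Trough 1.4 mcg/mL vs MEC 2 mcg/mL: subtherapeutic.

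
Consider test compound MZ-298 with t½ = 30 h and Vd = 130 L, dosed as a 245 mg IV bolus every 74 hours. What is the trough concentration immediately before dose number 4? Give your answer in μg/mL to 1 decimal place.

0.4 μg/mL

f = (1/2)^(τ/t½) = (1/2)^(74/30) ≈ 0.1809.
C₀ = D/Vd = 245/130 ≈ 1.885 μg/mL.
Before the 4th dose, 3 doses have been given. Superposition: Cmin = C₀·(f + f² + … + f^3).
≈ 1.885 × (0.1809 + 0.0327 + 0.0059) ≈ 1.885 × 0.2195 ≈ 0.414 μg/mL.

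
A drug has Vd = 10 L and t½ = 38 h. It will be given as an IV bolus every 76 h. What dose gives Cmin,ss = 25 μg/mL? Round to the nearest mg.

τ/t½ = 76/38 ≈ 2, so f = (1/2)^(76/38) ≈ 0.250000.
Cmin,ss = (D/Vd)·f/(1−f), so D = Cmin,ss·Vd·(1−f)/f.
D = 25 × 10 × (1−f)/f ≈ 25 × 10 × 3.00000 ≈ 750.00 mg.

750 mg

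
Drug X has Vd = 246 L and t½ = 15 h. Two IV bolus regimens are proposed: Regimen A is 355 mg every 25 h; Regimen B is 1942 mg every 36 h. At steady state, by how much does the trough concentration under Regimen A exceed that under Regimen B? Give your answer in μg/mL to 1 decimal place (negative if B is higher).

-1.2 μg/mL

Regimen A: f = (1/2)^(25/15) ≈ 0.3150; Cmin,ss = (355/246)·f/(1−f) ≈ 0.664 μg/mL.
Regimen B: f = (1/2)^(36/15) ≈ 0.1895; Cmin,ss = (1942/246)·f/(1−f) ≈ 1.846 μg/mL.
Difference ≈ 0.664 − 1.846 ≈ -1.182 μg/mL.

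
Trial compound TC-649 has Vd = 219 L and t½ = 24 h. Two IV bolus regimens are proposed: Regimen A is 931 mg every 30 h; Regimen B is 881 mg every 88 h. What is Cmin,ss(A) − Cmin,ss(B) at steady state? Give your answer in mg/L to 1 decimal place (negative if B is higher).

Regimen A: f = (1/2)^(30/24) ≈ 0.4204; Cmin,ss = (931/219)·f/(1−f) ≈ 3.083 mg/L.
Regimen B: f = (1/2)^(88/24) ≈ 0.0787; Cmin,ss = (881/219)·f/(1−f) ≈ 0.344 mg/L.
Difference ≈ 3.083 − 0.344 ≈ 2.739 mg/L.

2.7 mg/L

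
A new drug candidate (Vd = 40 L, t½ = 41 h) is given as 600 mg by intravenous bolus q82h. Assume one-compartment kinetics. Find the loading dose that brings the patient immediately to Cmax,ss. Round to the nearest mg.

f = (1/2)^(82/41) ≈ 0.250000; accumulation ratio R = 1/(1−f) ≈ 1.33333.
Loading dose to hit Cmax,ss on first dose: D_load = D_maint·R ≈ 600 × 1.33333 ≈ 800.00 mg.

800 mg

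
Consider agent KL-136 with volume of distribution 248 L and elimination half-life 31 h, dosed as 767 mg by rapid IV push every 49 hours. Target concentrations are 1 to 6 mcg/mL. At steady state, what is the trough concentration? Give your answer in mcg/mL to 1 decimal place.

k = ln2/t½ = ln2/31 ≈ 0.022360 h⁻¹; fraction remaining f = e^(−kτ) = e^(−0.022360×49) ≈ 0.3343.
Each bolus raises the concentration by D/Vd = 767/248 ≈ 3.093 mcg/mL.
Steady-state trough Cmin,ss = C₀·f/(1−f) ≈ 3.093 × 0.3343/0.6657 ≈ 1.553 mcg/mL.
Trough 1.6 mcg/mL vs MEC 1 mcg/mL: adequate.

1.6 mcg/mL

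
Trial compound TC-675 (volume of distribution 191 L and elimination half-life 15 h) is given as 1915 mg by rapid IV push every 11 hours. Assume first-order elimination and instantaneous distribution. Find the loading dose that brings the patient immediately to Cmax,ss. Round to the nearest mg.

f = (1/2)^(11/15) ≈ 0.601513; accumulation ratio R = 1/(1−f) ≈ 2.50949.
Loading dose to hit Cmax,ss on first dose: D_load = D_maint·R ≈ 1915 × 2.50949 ≈ 4805.67 mg.

4806 mg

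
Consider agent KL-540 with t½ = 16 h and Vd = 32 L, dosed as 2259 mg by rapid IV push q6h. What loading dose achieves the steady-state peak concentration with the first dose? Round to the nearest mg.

f = (1/2)^(6/16) ≈ 0.771105; accumulation ratio R = 1/(1−f) ≈ 4.36882.
Loading dose to hit Cmax,ss on first dose: D_load = D_maint·R ≈ 2259 × 4.36882 ≈ 9869.16 mg.

9869 mg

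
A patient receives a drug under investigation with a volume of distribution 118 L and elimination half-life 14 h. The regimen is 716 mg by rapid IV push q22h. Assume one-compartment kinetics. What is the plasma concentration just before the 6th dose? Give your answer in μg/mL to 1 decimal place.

3.1 μg/mL

f = (1/2)^(τ/t½) = (1/2)^(22/14) ≈ 0.3365.
C₀ = D/Vd = 716/118 ≈ 6.068 μg/mL.
Before the 6th dose, 5 doses have been given. Superposition: Cmin = C₀·(f + f² + … + f^5).
≈ 6.068 × (0.3365 + 0.1132 + 0.0381 + 0.0128 + 0.0043) ≈ 6.068 × 0.5049 ≈ 3.064 μg/mL.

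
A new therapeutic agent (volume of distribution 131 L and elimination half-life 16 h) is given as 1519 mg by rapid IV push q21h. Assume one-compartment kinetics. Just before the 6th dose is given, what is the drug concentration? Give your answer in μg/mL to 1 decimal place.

f = (1/2)^(τ/t½) = (1/2)^(21/16) ≈ 0.4026.
C₀ = D/Vd = 1519/131 ≈ 11.595 μg/mL.
Before the 6th dose, 5 doses have been given. Superposition: Cmin = C₀·(f + f² + … + f^5).
≈ 11.595 × (0.4026 + 0.1621 + 0.0653 + 0.0263 + 0.0106) ≈ 11.595 × 0.6669 ≈ 7.733 μg/mL.

7.7 μg/mL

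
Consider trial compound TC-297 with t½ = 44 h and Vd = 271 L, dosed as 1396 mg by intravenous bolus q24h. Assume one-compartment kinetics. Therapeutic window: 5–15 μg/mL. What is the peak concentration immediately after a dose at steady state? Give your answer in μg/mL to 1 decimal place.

Over one 24-h interval, 24/44 ≈ 0.54545 half-lives elapse, leaving f ≈ 0.6852 of each dose.
Accumulation ratio R = 1/(1 − f) ≈ 1/0.3148 ≈ 3.1766.
Single-dose peak C₀ = D/Vd = 1396/271 ≈ 5.151 μg/mL.
Steady-state peak Cmax,ss = C₀·R ≈ 5.151 × 3.1766 ≈ 16.363 μg/mL.
Peak 16.4 μg/mL vs MTC 15 μg/mL: exceeds toxic threshold.

16.4 μg/mL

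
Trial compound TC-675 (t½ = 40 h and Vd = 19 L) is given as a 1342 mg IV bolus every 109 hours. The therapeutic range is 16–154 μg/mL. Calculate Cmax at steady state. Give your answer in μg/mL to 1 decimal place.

τ/t½ = 109/40 ≈ 2.725, so fraction remaining f = (1/2)^(109/40) ≈ 0.1512.
At steady state, accumulation factor R = 1/(1 − e^(−kτ)) ≈ 1.1781.
Each bolus raises the concentration by D/Vd = 1342/19 ≈ 70.632 μg/mL.
Steady-state peak Cmax,ss = C₀·R ≈ 70.632 × 1.1781 ≈ 83.212 μg/mL.
Peak 83.2 μg/mL vs MTC 154 μg/mL: below toxic threshold.

83.2 μg/mL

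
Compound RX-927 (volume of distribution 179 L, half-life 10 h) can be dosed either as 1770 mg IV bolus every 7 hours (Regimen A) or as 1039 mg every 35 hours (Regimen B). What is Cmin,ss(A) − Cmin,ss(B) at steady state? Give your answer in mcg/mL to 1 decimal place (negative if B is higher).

15.3 mcg/mL

Regimen A: f = (1/2)^(7/10) ≈ 0.6156; Cmin,ss = (1770/179)·f/(1−f) ≈ 15.836 mcg/mL.
Regimen B: f = (1/2)^(35/10) ≈ 0.0884; Cmin,ss = (1039/179)·f/(1−f) ≈ 0.563 mcg/mL.
Difference ≈ 15.836 − 0.563 ≈ 15.273 mcg/mL.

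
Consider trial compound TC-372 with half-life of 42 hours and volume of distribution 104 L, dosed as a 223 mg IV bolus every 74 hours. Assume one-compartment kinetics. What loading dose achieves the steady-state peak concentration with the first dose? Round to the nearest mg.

f = (1/2)^(74/42) ≈ 0.294859; accumulation ratio R = 1/(1−f) ≈ 1.41816.
Loading dose to hit Cmax,ss on first dose: D_load = D_maint·R ≈ 223 × 1.41816 ≈ 316.25 mg.

316 mg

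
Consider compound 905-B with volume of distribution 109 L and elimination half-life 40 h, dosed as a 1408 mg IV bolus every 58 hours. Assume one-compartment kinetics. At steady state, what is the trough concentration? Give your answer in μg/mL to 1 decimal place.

7.5 μg/mL

k = ln2/t½ = ln2/40 ≈ 0.017329 h⁻¹; fraction remaining f = e^(−kτ) = e^(−0.017329×58) ≈ 0.3660.
Accumulation ratio R = 1/(1 − f) ≈ 1/0.6340 ≈ 1.5773.
Each bolus raises the concentration by D/Vd = 1408/109 ≈ 12.917 μg/mL.
Steady-state peak Cmax,ss = C₀·R ≈ 12.917 × 1.5773 ≈ 20.374 μg/mL.
Steady-state trough Cmin,ss = Cmax,ss·f ≈ 20.374 × 0.3660 ≈ 7.457 μg/mL.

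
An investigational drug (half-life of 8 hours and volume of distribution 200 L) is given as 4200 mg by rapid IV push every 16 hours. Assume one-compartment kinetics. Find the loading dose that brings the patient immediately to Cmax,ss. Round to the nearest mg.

5600 mg

f = (1/2)^(16/8) ≈ 0.250000; accumulation ratio R = 1/(1−f) ≈ 1.33333.
Loading dose to hit Cmax,ss on first dose: D_load = D_maint·R ≈ 4200 × 1.33333 ≈ 5599.99 mg.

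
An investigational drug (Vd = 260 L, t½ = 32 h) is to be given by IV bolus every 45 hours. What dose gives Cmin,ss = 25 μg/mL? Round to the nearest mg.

τ/t½ = 45/32 ≈ 1.4062, so f = (1/2)^(45/32) ≈ 0.377291.
Cmin,ss = (D/Vd)·f/(1−f), so D = Cmin,ss·Vd·(1−f)/f.
D = 25 × 260 × (1−f)/f ≈ 25 × 260 × 1.65047 ≈ 10728.06 mg.

10728 mg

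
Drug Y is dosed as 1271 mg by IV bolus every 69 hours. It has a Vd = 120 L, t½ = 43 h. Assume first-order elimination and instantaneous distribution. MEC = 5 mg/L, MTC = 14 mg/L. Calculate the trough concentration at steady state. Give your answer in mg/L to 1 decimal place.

τ/t½ = 69/43 ≈ 1.6047, so fraction remaining f = (1/2)^(69/43) ≈ 0.3288.
Accumulation ratio R = 1/(1 − f) ≈ 1/0.6712 ≈ 1.4899.
Single-dose peak C₀ = D/Vd = 1271/120 ≈ 10.592 mg/L.
Cmax,ss = C₀/(1 − f) ≈ 10.592/0.6712 ≈ 15.781 mg/L.
One interval later, Cmin,ss = Cmax,ss·e^(−kτ) ≈ 15.781 × 0.3288 ≈ 5.189 mg/L.
Trough 5.2 mg/L vs MEC 5 mg/L: adequate.

5.2 mg/L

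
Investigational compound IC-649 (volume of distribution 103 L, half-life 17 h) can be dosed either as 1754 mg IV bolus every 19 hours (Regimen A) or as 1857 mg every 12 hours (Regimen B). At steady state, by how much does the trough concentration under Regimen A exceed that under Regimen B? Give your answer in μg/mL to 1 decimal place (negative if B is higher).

-14.0 μg/mL

Regimen A: f = (1/2)^(19/17) ≈ 0.4608; Cmin,ss = (1754/103)·f/(1−f) ≈ 14.553 μg/mL.
Regimen B: f = (1/2)^(12/17) ≈ 0.6131; Cmin,ss = (1857/103)·f/(1−f) ≈ 28.570 μg/mL.
Difference ≈ 14.553 − 28.570 ≈ -14.017 μg/mL.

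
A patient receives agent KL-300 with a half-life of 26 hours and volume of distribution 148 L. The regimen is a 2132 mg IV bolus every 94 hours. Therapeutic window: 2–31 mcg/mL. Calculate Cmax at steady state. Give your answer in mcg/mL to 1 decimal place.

Over one 94-h interval, 94/26 ≈ 3.6154 half-lives elapse, leaving f ≈ 0.0816 of each dose.
At steady state, accumulation factor R = 1/(1 − e^(−kτ)) ≈ 1.0889.
Single-dose peak C₀ = D/Vd = 2132/148 ≈ 14.405 mcg/mL.
Steady-state peak Cmax,ss = C₀·R ≈ 14.405 × 1.0889 ≈ 15.686 mcg/mL.
Peak 15.7 mcg/mL vs MTC 31 mcg/mL: below toxic threshold.

15.7 mcg/mL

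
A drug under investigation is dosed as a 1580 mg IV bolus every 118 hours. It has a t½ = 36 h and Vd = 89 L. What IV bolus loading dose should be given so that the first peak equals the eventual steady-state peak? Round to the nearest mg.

f = (1/2)^(118/36) ≈ 0.103108; accumulation ratio R = 1/(1−f) ≈ 1.11496.
Loading dose to hit Cmax,ss on first dose: D_load = D_maint·R ≈ 1580 × 1.11496 ≈ 1761.64 mg.

1762 mg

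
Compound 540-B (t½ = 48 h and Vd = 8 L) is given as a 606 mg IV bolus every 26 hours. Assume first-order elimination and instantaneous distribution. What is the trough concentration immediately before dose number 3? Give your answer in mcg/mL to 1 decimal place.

87.8 mcg/mL

f = (1/2)^(τ/t½) = (1/2)^(26/48) ≈ 0.6870.
C₀ = D/Vd = 606/8 ≈ 75.750 mcg/mL.
Before the 3rd dose, 2 doses have been given. Superposition: Cmin = C₀·(f + f²).
≈ 75.750 × (0.6870 + 0.4720) ≈ 75.750 × 1.1590 ≈ 87.794 mcg/mL.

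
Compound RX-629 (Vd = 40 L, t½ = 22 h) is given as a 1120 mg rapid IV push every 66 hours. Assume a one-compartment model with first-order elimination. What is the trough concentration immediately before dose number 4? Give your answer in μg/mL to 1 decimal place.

f = (1/2)^(τ/t½) = (1/2)^(66/22) ≈ 0.1250.
C₀ = D/Vd = 1120/40 ≈ 28.000 μg/mL.
Before the 4th dose, 3 doses have been given. Superposition: Cmin = C₀·(f + f² + … + f^3).
≈ 28.000 × (0.1250 + 0.0156 + 0.0020) ≈ 28.000 × 0.1426 ≈ 3.993 μg/mL.

4.0 μg/mL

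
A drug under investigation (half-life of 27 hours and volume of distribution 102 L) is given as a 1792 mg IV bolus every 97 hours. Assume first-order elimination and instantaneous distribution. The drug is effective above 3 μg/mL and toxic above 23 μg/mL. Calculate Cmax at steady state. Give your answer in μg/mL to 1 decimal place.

τ/t½ = 97/27 ≈ 3.5926, so fraction remaining f = (1/2)^(97/27) ≈ 0.0829.
Accumulation ratio R = 1/(1 − f) ≈ 1/0.9171 ≈ 1.0904.
Each bolus raises the concentration by D/Vd = 1792/102 ≈ 17.569 μg/mL.
Cmax,ss = C₀/(1 − f) ≈ 17.569/0.9171 ≈ 19.157 μg/mL.
Peak 19.2 μg/mL vs MTC 23 μg/mL: below toxic threshold.

19.2 μg/mL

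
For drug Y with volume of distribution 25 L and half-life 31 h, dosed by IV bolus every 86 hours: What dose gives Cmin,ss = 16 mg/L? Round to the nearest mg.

τ/t½ = 86/31 ≈ 2.7742, so f = (1/2)^(86/31) ≈ 0.146179.
Cmin,ss = (D/Vd)·f/(1−f), so D = Cmin,ss·Vd·(1−f)/f.
D = 16 × 25 × (1−f)/f ≈ 16 × 25 × 5.84093 ≈ 2336.37 mg.

2336 mg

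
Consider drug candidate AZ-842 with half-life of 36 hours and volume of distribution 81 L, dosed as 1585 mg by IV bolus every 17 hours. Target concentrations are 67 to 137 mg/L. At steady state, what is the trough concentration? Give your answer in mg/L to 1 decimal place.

Over one 17-h interval, 17/36 ≈ 0.47222 half-lives elapse, leaving f ≈ 0.7209 of each dose.
At steady state, accumulation factor R = 1/(1 − e^(−kτ)) ≈ 3.5829.
Each bolus raises the concentration by D/Vd = 1585/81 ≈ 19.568 mg/L.
Cmax,ss = C₀/(1 − f) ≈ 19.568/0.2791 ≈ 70.111 mg/L.
Steady-state trough Cmin,ss = Cmax,ss·f ≈ 70.111 × 0.7209 ≈ 50.543 mg/L.
Trough 50.5 mg/L vs MEC 67 mg/L: subtherapeutic.

50.5 mg/L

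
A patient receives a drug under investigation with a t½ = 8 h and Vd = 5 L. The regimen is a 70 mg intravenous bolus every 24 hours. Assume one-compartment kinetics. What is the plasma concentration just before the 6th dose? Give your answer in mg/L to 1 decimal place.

2.0 mg/L

f = (1/2)^(τ/t½) = (1/2)^(24/8) ≈ 0.1250.
C₀ = D/Vd = 70/5 ≈ 14.000 mg/L.
Before the 6th dose, 5 doses have been given. Superposition: Cmin = C₀·(f + f² + … + f^5).
≈ 14.000 × (0.1250 + 0.0156 + 0.0020 + 0.0002 + 0.0000) ≈ 14.000 × 0.1428 ≈ 1.999 mg/L.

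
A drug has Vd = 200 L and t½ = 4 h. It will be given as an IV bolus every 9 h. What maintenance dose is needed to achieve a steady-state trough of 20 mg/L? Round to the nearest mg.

τ/t½ = 9/4 ≈ 2.25, so f = (1/2)^(9/4) ≈ 0.210224.
Cmin,ss = (D/Vd)·f/(1−f), so D = Cmin,ss·Vd·(1−f)/f.
D = 20 × 200 × (1−f)/f ≈ 20 × 200 × 3.75683 ≈ 15027.32 mg.

15027 mg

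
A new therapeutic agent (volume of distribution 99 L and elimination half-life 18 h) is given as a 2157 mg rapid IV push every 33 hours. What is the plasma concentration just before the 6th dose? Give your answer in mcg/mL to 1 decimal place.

f = (1/2)^(τ/t½) = (1/2)^(33/18) ≈ 0.2806.
C₀ = D/Vd = 2157/99 ≈ 21.788 mcg/mL.
Before the 6th dose, 5 doses have been given. Superposition: Cmin = C₀·(f + f² + … + f^5).
≈ 21.788 × (0.2806 + 0.0787 + 0.0221 + 0.0062 + 0.0017) ≈ 21.788 × 0.3893 ≈ 8.482 mcg/mL.

8.5 mcg/mL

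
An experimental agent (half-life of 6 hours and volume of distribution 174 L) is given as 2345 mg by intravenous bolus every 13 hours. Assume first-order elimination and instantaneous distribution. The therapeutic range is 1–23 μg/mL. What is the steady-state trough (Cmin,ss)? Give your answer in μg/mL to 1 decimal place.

3.9 μg/mL

Over one 13-h interval, 13/6 ≈ 2.1667 half-lives elapse, leaving f ≈ 0.2227 of each dose.
Accumulation ratio R = 1/(1 − f) ≈ 1/0.7773 ≈ 1.2865.
Each bolus raises the concentration by D/Vd = 2345/174 ≈ 13.477 μg/mL.
Steady-state peak Cmax,ss = C₀·R ≈ 13.477 × 1.2865 ≈ 17.338 μg/mL.
One interval later, Cmin,ss = Cmax,ss·e^(−kτ) ≈ 17.338 × 0.2227 ≈ 3.861 μg/mL.
Trough 3.9 μg/mL vs MEC 1 μg/mL: adequate.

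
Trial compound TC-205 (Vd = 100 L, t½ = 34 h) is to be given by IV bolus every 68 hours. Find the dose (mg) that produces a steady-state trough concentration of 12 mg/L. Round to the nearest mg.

τ/t½ = 68/34 ≈ 2, so f = (1/2)^(68/34) ≈ 0.250000.
Cmin,ss = (D/Vd)·f/(1−f), so D = Cmin,ss·Vd·(1−f)/f.
D = 12 × 100 × (1−f)/f ≈ 12 × 100 × 3.00000 ≈ 3600.00 mg.

3600 mg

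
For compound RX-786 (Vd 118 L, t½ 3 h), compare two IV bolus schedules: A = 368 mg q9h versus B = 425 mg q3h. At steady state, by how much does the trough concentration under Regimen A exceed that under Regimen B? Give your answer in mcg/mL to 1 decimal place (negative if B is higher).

-3.2 mcg/mL

Regimen A: f = (1/2)^(9/3) ≈ 0.1250; Cmin,ss = (368/118)·f/(1−f) ≈ 0.446 mcg/mL.
Regimen B: f = (1/2)^(3/3) ≈ 0.5000; Cmin,ss = (425/118)·f/(1−f) ≈ 3.602 mcg/mL.
Difference ≈ 0.446 − 3.602 ≈ -3.156 mcg/mL.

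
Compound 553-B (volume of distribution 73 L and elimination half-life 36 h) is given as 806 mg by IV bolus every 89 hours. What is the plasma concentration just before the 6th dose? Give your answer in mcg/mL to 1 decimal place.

f = (1/2)^(τ/t½) = (1/2)^(89/36) ≈ 0.1802.
C₀ = D/Vd = 806/73 ≈ 11.041 mcg/mL.
Before the 6th dose, 5 doses have been given. Superposition: Cmin = C₀·(f + f² + … + f^5).
≈ 11.041 × (0.1802 + 0.0325 + 0.0059 + 0.0011 + 0.0002) ≈ 11.041 × 0.2199 ≈ 2.428 mcg/mL.

2.4 mcg/mL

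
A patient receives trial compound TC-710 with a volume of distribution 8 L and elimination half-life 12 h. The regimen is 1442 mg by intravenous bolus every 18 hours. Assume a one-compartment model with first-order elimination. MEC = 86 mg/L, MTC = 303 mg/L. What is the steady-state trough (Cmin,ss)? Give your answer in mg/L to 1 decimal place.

k = ln2/t½ = ln2/12 ≈ 0.057762 h⁻¹; fraction remaining f = e^(−kτ) = e^(−0.057762×18) ≈ 0.3536.
At steady state, accumulation factor R = 1/(1 − e^(−kτ)) ≈ 1.5470.
Single-dose peak C₀ = D/Vd = 1442/8 ≈ 180.250 mg/L.
Steady-state peak Cmax,ss = C₀·R ≈ 180.250 × 1.5470 ≈ 278.847 mg/L.
Steady-state trough Cmin,ss = Cmax,ss·f ≈ 278.847 × 0.3536 ≈ 98.600 mg/L.
Trough 98.6 mg/L vs MEC 86 mg/L: adequate.

98.6 mg/L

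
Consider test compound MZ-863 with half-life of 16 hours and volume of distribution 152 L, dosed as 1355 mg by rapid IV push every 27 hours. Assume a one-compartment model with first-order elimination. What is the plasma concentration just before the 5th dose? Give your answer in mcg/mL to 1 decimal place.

f = (1/2)^(τ/t½) = (1/2)^(27/16) ≈ 0.3105.
C₀ = D/Vd = 1355/152 ≈ 8.914 mcg/mL.
Before the 5th dose, 4 doses have been given. Superposition: Cmin = C₀·(f + f² + … + f^4).
≈ 8.914 × (0.3105 + 0.0964 + 0.0299 + 0.0093) ≈ 8.914 × 0.4461 ≈ 3.977 mcg/mL.

4.0 mcg/mL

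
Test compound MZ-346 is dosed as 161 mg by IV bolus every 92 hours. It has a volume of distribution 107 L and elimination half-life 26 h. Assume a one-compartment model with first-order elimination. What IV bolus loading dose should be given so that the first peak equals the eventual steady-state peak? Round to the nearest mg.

f = (1/2)^(92/26) ≈ 0.086063; accumulation ratio R = 1/(1−f) ≈ 1.09417.
Loading dose to hit Cmax,ss on first dose: D_load = D_maint·R ≈ 161 × 1.09417 ≈ 176.16 mg.

176 mg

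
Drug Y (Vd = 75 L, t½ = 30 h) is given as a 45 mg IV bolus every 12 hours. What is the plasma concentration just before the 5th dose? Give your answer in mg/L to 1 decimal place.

1.3 mg/L

f = (1/2)^(τ/t½) = (1/2)^(12/30) ≈ 0.7579.
C₀ = D/Vd = 45/75 ≈ 0.600 mg/L.
Before the 5th dose, 4 doses have been given. Superposition: Cmin = C₀·(f + f² + … + f^4).
≈ 0.600 × (0.7579 + 0.5744 + 0.4353 + 0.3299) ≈ 0.600 × 2.0975 ≈ 1.258 mg/L.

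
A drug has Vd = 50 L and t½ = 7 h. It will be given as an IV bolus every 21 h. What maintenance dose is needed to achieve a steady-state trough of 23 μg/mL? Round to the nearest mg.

τ/t½ = 21/7 ≈ 3, so f = (1/2)^(21/7) ≈ 0.125000.
Cmin,ss = (D/Vd)·f/(1−f), so D = Cmin,ss·Vd·(1−f)/f.
D = 23 × 50 × (1−f)/f ≈ 23 × 50 × 7.00000 ≈ 8050.00 mg.

8050 mg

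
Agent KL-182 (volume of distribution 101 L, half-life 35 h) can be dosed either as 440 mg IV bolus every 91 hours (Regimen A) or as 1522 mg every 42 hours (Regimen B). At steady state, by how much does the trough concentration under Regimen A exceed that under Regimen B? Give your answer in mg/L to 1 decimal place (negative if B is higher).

-10.8 mg/L

Regimen A: f = (1/2)^(91/35) ≈ 0.1649; Cmin,ss = (440/101)·f/(1−f) ≈ 0.860 mg/L.
Regimen B: f = (1/2)^(42/35) ≈ 0.4353; Cmin,ss = (1522/101)·f/(1−f) ≈ 11.616 mg/L.
Difference ≈ 0.860 − 11.616 ≈ -10.756 mg/L.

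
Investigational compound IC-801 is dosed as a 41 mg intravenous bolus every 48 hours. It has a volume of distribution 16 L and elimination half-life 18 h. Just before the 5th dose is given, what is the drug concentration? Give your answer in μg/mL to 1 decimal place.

0.5 μg/mL

f = (1/2)^(τ/t½) = (1/2)^(48/18) ≈ 0.1575.
C₀ = D/Vd = 41/16 ≈ 2.562 μg/mL.
Before the 5th dose, 4 doses have been given. Superposition: Cmin = C₀·(f + f² + … + f^4).
≈ 2.562 × (0.1575 + 0.0248 + 0.0039 + 0.0006) ≈ 2.562 × 0.1868 ≈ 0.479 μg/mL.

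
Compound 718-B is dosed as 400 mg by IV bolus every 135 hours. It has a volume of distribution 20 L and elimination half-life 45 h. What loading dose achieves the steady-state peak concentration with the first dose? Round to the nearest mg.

457 mg

f = (1/2)^(135/45) ≈ 0.125000; accumulation ratio R = 1/(1−f) ≈ 1.14286.
Loading dose to hit Cmax,ss on first dose: D_load = D_maint·R ≈ 400 × 1.14286 ≈ 457.14 mg.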